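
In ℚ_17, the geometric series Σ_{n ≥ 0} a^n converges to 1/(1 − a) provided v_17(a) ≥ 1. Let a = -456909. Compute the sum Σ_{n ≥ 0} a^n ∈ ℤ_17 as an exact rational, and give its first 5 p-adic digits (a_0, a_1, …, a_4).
Σ a^n = 1/(1 − a) = 1/456910;  first 5 digits = (1, 0, 0, 9, 11)

v_17(a) = 3 ≥ 1, so the series converges in ℤ_17 to 1/(1 − a) = 1/(1 − (-456909)) = 1/456910. Expand this rational in ℤ_17: compute digits iteratively via d_i = x_i mod 17, x_{i+1} = (x_i − d_i)/17. The first 5 digits are (1, 0, 0, 9, 11).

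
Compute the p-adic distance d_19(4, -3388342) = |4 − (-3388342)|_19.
d_19(4, -3388342) = 1/130321

Step 1 — x − y = 4 − (-3388342) = 3388346. Step 2 — v_19(3388346) = 4 (factor: 3388346 = (19^4 · 26); the sign does not affect v_p). Step 3 — |x − y|_19 = 19^{-4} = 1/130321.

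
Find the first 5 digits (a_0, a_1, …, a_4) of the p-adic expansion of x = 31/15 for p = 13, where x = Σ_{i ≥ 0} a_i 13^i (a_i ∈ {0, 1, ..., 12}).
(a_0, …, a_4) = (9, 9, 1, 12, 6)

v_13(31/15) = 0 (numerator and denominator both coprime to 13), so x ∈ ℤ_13^×. Compute digits iteratively via a_i = x_i mod 13, x_{i+1} = (x_i − a_i)/13, with x_0 = x:
  x_0 = 31/15;  a_0 = 9;  x_1 = (x_0 − 9)/13 = -8/15
  x_1 = -8/15;  a_1 = 9;  x_2 = (x_1 − 9)/13 = -11/15
  x_2 = -11/15;  a_2 = 1;  x_3 = (x_2 − 1)/13 = -2/15
  x_3 = -2/15;  a_3 = 12;  x_4 = (x_3 − 12)/13 = -14/15
  x_4 = -14/15;  a_4 = 6;  x_5 = (x_4 − 6)/13 = -8/15
Digits: (9, 9, 1, 12, 6).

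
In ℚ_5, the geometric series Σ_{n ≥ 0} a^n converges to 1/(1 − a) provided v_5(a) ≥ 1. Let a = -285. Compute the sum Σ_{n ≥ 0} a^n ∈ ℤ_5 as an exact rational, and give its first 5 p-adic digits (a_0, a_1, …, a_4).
Σ a^n = 1/(1 − a) = 1/286;  first 5 digits = (1, 3, 2, 4, 1)

v_5(a) = 1 ≥ 1, so the series converges in ℤ_5 to 1/(1 − a) = 1/(1 − (-285)) = 1/286. Expand this rational in ℤ_5: compute digits iteratively via d_i = x_i mod 5, x_{i+1} = (x_i − d_i)/5. The first 5 digits are (1, 3, 2, 4, 1).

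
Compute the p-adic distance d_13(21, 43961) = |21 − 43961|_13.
d_13(21, 43961) = 1/2197

Step 1 — x − y = 21 − 43961 = -43940. Step 2 — v_13(-43940) = 3 (factor: -43940 = −(13^3 · 20); the sign does not affect v_p). Step 3 — |x − y|_13 = 13^{-3} = 1/2197.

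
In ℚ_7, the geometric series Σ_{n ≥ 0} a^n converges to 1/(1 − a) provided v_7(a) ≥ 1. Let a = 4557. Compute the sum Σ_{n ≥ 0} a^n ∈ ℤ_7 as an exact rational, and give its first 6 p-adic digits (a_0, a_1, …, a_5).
Σ a^n = 1/(1 − a) = -1/4556;  first 6 digits = (1, 0, 2, 6, 5, 3)

v_7(a) = 2 ≥ 1, so the series converges in ℤ_7 to 1/(1 − a) = 1/(1 − 4557) = -1/4556. Expand this rational in ℤ_7: compute digits iteratively via d_i = x_i mod 7, x_{i+1} = (x_i − d_i)/7. The first 6 digits are (1, 0, 2, 6, 5, 3).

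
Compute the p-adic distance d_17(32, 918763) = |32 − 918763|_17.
d_17(32, 918763) = 1/83521

Step 1 — x − y = 32 − 918763 = -918731. Step 2 — v_17(-918731) = 4 (factor: -918731 = −(17^4 · 11); the sign does not affect v_p). Step 3 — |x − y|_17 = 17^{-4} = 1/83521.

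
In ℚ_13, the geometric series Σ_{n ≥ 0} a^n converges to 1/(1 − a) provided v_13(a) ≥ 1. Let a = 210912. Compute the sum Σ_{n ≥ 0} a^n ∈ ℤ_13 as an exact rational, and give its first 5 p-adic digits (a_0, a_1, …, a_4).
Σ a^n = 1/(1 − a) = -1/210911;  first 5 digits = (1, 0, 0, 5, 7)

v_13(a) = 3 ≥ 1, so the series converges in ℤ_13 to 1/(1 − a) = 1/(1 − 210912) = -1/210911. Expand this rational in ℤ_13: compute digits iteratively via d_i = x_i mod 13, x_{i+1} = (x_i − d_i)/13. The first 5 digits are (1, 0, 0, 5, 7).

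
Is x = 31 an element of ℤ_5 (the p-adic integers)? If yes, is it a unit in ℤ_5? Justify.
x ∈ ℤ_5^× (unit); v_5(x) = 0

ℤ_5 = {x ∈ ℚ_5 : v_5(x) ≥ 0} and ℤ_5^× = {x ∈ ℤ_5 : v_5(x) = 0}. Here v_5(31) = v_5(num) − v_5(den) = 0; compare against these criteria.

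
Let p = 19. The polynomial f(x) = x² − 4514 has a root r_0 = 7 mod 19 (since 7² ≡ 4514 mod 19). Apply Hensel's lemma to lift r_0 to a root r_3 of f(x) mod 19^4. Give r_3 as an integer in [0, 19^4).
r_3 = 7056 (mod 130321)

Hensel's recurrence: r_{i+1} = r_i − f(r_i)·(f′(r_i))^{-1} mod 19^{i+2}, with f′(x) = 2x. Iterate:
  r_0 = 7 (mod 19)
  r_1 = 197 (mod 361)
  r_2 = 197 (mod 6859)
  r_3 = 7056 (mod 130321)
Final: r_3 = 7056, and one checks f(r_3) ≡ 0 mod 19^4.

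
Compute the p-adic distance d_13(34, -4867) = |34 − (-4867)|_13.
d_13(34, -4867) = 1/169

Step 1 — x − y = 34 − (-4867) = 4901. Step 2 — v_13(4901) = 2 (factor: 4901 = (13^2 · 29); the sign does not affect v_p). Step 3 — |x − y|_13 = 13^{-2} = 1/169.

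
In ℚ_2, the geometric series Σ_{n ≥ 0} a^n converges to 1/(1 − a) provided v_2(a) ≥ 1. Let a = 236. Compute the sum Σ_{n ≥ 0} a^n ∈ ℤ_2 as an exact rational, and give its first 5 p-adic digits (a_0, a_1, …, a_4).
Σ a^n = 1/(1 − a) = -1/235;  first 5 digits = (1, 0, 1, 1, 1)

v_2(a) = 2 ≥ 1, so the series converges in ℤ_2 to 1/(1 − a) = 1/(1 − 236) = -1/235. Expand this rational in ℤ_2: compute digits iteratively via d_i = x_i mod 2, x_{i+1} = (x_i − d_i)/2. The first 5 digits are (1, 0, 1, 1, 1).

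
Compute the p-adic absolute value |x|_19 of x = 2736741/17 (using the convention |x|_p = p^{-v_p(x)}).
|2736741/17|_19 = 1/130321

Step 1 — compute v_19(x) by factoring powers of 19 out of the numerator and denominator: v_19(2736741/17) = 4. Step 2 — apply |x|_p = p^{-v_p(x)} = 19^{-4} = 1/130321.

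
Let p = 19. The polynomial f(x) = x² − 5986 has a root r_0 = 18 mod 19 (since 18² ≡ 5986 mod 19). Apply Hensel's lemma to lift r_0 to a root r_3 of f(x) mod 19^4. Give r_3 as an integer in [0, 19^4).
r_3 = 51337 (mod 130321)

Hensel's recurrence: r_{i+1} = r_i − f(r_i)·(f′(r_i))^{-1} mod 19^{i+2}, with f′(x) = 2x. Iterate:
  r_0 = 18 (mod 19)
  r_1 = 75 (mod 361)
  r_2 = 3324 (mod 6859)
  r_3 = 51337 (mod 130321)
Final: r_3 = 51337, and one checks f(r_3) ≡ 0 mod 19^4.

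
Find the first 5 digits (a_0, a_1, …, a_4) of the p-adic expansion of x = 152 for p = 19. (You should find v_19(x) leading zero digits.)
(a_0, …, a_4) = (0, 8, 0, 0, 0)

v_19(152) = 1, so a_0 = ... = a_0 = 0. Factor out: x = 19^1 · u with u = 8 a unit in ℤ_19. Expand u iteratively via a_{v+i} = u_i mod 19, u_{i+1} = (u_i − a_{v+i})/19:
  u_0 = 8;  a_1 = 8;  u_1 = (u_0 − 8)/19 = 0
  u_1 = 0;  a_2 = 0;  u_2 = (u_1 − 0)/19 = 0
  u_2 = 0;  a_3 = 0;  u_3 = (u_2 − 0)/19 = 0
  u_3 = 0;  a_4 = 0;  u_4 = (u_3 − 0)/19 = 0
Digits: (0, 8, 0, 0, 0).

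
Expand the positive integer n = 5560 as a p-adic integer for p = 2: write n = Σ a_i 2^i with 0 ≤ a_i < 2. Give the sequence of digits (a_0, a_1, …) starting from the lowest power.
(a_0, a_1, …) = (0, 0, 0, 1, 1, 1, 0, 1, 1, 0, 1, 0, 1)

Repeated division by 2 gives the digits low-to-high: 5560 = 1·2^3 + 1·2^4 + 1·2^5 + 1·2^7 + 1·2^8 + 1·2^10 + 1·2^12. Digit sequence: (0, 0, 0, 1, 1, 1, 0, 1, 1, 0, 1, 0, 1).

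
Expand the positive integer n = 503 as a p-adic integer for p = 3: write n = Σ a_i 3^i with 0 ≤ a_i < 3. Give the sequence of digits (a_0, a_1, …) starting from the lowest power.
(a_0, a_1, …) = (2, 2, 1, 0, 0, 2)

Repeated division by 3 gives the digits low-to-high: 503 = 2 + 2·3^1 + 1·3^2 + 2·3^5. Digit sequence: (2, 2, 1, 0, 0, 2).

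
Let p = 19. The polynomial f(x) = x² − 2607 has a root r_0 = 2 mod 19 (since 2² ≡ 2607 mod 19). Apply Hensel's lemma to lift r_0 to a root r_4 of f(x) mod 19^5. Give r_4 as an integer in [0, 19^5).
r_4 = 744764 (mod 2476099)

Hensel's recurrence: r_{i+1} = r_i − f(r_i)·(f′(r_i))^{-1} mod 19^{i+2}, with f′(x) = 2x. Iterate:
  r_0 = 2 (mod 19)
  r_1 = 21 (mod 361)
  r_2 = 3992 (mod 6859)
  r_3 = 93159 (mod 130321)
  r_4 = 744764 (mod 2476099)
Final: r_4 = 744764, and one checks f(r_4) ≡ 0 mod 19^5.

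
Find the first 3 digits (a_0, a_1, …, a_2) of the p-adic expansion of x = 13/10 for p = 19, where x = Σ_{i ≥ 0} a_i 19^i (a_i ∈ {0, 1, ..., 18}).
(a_0, …, a_2) = (7, 13, 5)

v_19(13/10) = 0 (numerator and denominator both coprime to 19), so x ∈ ℤ_19^×. Compute digits iteratively via a_i = x_i mod 19, x_{i+1} = (x_i − a_i)/19, with x_0 = x:
  x_0 = 13/10;  a_0 = 7;  x_1 = (x_0 − 7)/19 = -3/10
  x_1 = -3/10;  a_1 = 13;  x_2 = (x_1 − 13)/19 = -7/10
  x_2 = -7/10;  a_2 = 5;  x_3 = (x_2 − 5)/19 = -3/10
Digits: (7, 13, 5).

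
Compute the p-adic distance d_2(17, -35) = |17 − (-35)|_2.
d_2(17, -35) = 1/4

Step 1 — x − y = 17 − (-35) = 52. Step 2 — v_2(52) = 2 (factor: 52 = (2^2 · 13); the sign does not affect v_p). Step 3 — |x − y|_2 = 2^{-2} = 1/4.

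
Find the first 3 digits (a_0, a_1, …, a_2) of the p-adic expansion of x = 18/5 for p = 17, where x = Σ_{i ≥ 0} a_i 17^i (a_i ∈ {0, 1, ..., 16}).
(a_0, …, a_2) = (7, 10, 13)

v_17(18/5) = 0 (numerator and denominator both coprime to 17), so x ∈ ℤ_17^×. Compute digits iteratively via a_i = x_i mod 17, x_{i+1} = (x_i − a_i)/17, with x_0 = x:
  x_0 = 18/5;  a_0 = 7;  x_1 = (x_0 − 7)/17 = -1/5
  x_1 = -1/5;  a_1 = 10;  x_2 = (x_1 − 10)/17 = -3/5
  x_2 = -3/5;  a_2 = 13;  x_3 = (x_2 − 13)/17 = -4/5
Digits: (7, 10, 13).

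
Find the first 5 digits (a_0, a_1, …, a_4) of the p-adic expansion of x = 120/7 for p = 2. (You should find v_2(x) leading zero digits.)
(a_0, …, a_4) = (0, 0, 0, 1, 0)

v_2(120/7) = 3, so a_0 = ... = a_2 = 0. Factor out: x = 2^3 · u with u = 15/7 a unit in ℤ_2. Expand u iteratively via a_{v+i} = u_i mod 2, u_{i+1} = (u_i − a_{v+i})/2:
  u_0 = 15/7;  a_3 = 1;  u_1 = (u_0 − 1)/2 = 4/7
  u_1 = 4/7;  a_4 = 0;  u_2 = (u_1 − 0)/2 = 2/7
Digits: (0, 0, 0, 1, 0).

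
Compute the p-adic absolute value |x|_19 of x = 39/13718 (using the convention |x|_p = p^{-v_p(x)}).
|39/13718|_19 = 6859

Step 1 — compute v_19(x) by factoring powers of 19 out of the numerator and denominator: v_19(39/13718) = -3. Step 2 — apply |x|_p = p^{-v_p(x)} = 19^{3} = 6859.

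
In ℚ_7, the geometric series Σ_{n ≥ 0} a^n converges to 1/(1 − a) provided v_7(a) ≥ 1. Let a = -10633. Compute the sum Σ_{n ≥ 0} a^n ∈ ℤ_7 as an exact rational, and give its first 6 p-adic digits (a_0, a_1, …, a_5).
Σ a^n = 1/(1 − a) = 1/10634;  first 6 digits = (1, 0, 0, 4, 2, 6)

v_7(a) = 3 ≥ 1, so the series converges in ℤ_7 to 1/(1 − a) = 1/(1 − (-10633)) = 1/10634. Expand this rational in ℤ_7: compute digits iteratively via d_i = x_i mod 7, x_{i+1} = (x_i − d_i)/7. The first 6 digits are (1, 0, 0, 4, 2, 6).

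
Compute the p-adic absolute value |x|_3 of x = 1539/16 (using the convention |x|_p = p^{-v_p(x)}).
|1539/16|_3 = 1/81

Step 1 — compute v_3(x) by factoring powers of 3 out of the numerator and denominator: v_3(1539/16) = 4. Step 2 — apply |x|_p = p^{-v_p(x)} = 3^{-4} = 1/81.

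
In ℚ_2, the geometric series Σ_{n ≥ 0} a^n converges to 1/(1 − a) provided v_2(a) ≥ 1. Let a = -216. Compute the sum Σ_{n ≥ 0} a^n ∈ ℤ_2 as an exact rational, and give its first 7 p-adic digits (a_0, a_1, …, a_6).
Σ a^n = 1/(1 − a) = 1/217;  first 7 digits = (1, 0, 0, 1, 0, 1, 1)

v_2(a) = 3 ≥ 1, so the series converges in ℤ_2 to 1/(1 − a) = 1/(1 − (-216)) = 1/217. Expand this rational in ℤ_2: compute digits iteratively via d_i = x_i mod 2, x_{i+1} = (x_i − d_i)/2. The first 7 digits are (1, 0, 0, 1, 0, 1, 1).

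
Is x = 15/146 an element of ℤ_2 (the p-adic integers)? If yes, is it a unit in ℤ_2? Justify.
x ∉ ℤ_2 (v_2(x) = -1 < 0)

ℤ_2 = {x ∈ ℚ_2 : v_2(x) ≥ 0} and ℤ_2^× = {x ∈ ℤ_2 : v_2(x) = 0}. Here v_2(15/146) = v_2(num) − v_2(den) = -1; compare against these criteria.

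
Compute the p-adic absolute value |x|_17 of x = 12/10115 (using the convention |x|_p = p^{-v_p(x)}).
|12/10115|_17 = 289

Step 1 — compute v_17(x) by factoring powers of 17 out of the numerator and denominator: v_17(12/10115) = -2. Step 2 — apply |x|_p = p^{-v_p(x)} = 17^{2} = 289.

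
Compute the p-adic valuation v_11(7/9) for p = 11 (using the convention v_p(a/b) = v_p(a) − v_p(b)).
v_11(7/9) = 0

Factor powers of 11 from the numerator and denominator of the reduced fraction: 7 = 11^0 · 7 and 9 = 11^0 · 9. Apply v_p(a/b) = v_p(a) − v_p(b): v_11(7/9) = 0 − 0 = 0.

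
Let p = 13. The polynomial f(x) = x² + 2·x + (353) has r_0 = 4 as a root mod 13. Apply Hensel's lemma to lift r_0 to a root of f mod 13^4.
r_3 = 12692 (mod 28561)

Hensel: r_{i+1} = r_i − f(r_i)·(f′(r_i))^{-1} mod 13^{i+2}, f′(x) = 2x + 2. Iterate:
  r_0 = 4 (mod 13)
  r_1 = 17 (mod 169)
  r_2 = 1707 (mod 2197)
  r_3 = 12692 (mod 28561)
Final: r = 12692 satisfies f(r) ≡ 0 mod 13^4.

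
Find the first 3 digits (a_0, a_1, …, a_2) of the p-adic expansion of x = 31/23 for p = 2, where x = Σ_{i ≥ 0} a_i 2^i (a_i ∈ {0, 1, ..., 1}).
(a_0, …, a_2) = (1, 0, 0)

v_2(31/23) = 0 (numerator and denominator both coprime to 2), so x ∈ ℤ_2^×. Compute digits iteratively via a_i = x_i mod 2, x_{i+1} = (x_i − a_i)/2, with x_0 = x:
  x_0 = 31/23;  a_0 = 1;  x_1 = (x_0 − 1)/2 = 4/23
  x_1 = 4/23;  a_1 = 0;  x_2 = (x_1 − 0)/2 = 2/23
  x_2 = 2/23;  a_2 = 0;  x_3 = (x_2 − 0)/2 = 1/23
Digits: (1, 0, 0).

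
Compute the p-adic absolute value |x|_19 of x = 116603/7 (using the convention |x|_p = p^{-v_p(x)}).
|116603/7|_19 = 1/6859

Step 1 — compute v_19(x) by factoring powers of 19 out of the numerator and denominator: v_19(116603/7) = 3. Step 2 — apply |x|_p = p^{-v_p(x)} = 19^{-3} = 1/6859.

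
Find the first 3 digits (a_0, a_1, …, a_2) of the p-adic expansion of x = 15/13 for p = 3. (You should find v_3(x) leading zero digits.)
(a_0, …, a_2) = (0, 2, 2)

v_3(15/13) = 1, so a_0 = ... = a_0 = 0. Factor out: x = 3^1 · u with u = 5/13 a unit in ℤ_3. Expand u iteratively via a_{v+i} = u_i mod 3, u_{i+1} = (u_i − a_{v+i})/3:
  u_0 = 5/13;  a_1 = 2;  u_1 = (u_0 − 2)/3 = -7/13
  u_1 = -7/13;  a_2 = 2;  u_2 = (u_1 − 2)/3 = -11/13
Digits: (0, 2, 2).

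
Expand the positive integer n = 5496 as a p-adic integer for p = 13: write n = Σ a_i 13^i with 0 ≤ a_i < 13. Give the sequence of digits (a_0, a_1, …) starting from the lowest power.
(a_0, a_1, …) = (10, 6, 6, 2)

Repeated division by 13 gives the digits low-to-high: 5496 = 10 + 6·13^1 + 6·13^2 + 2·13^3. Digit sequence: (10, 6, 6, 2).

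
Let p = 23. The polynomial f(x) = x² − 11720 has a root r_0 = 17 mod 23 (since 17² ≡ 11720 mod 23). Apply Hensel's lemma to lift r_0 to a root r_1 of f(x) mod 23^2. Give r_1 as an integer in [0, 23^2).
r_1 = 431 (mod 529)

Hensel's recurrence: r_{i+1} = r_i − f(r_i)·(f′(r_i))^{-1} mod 23^{i+2}, with f′(x) = 2x. Iterate:
  r_0 = 17 (mod 23)
  r_1 = 431 (mod 529)
Final: r_1 = 431, and one checks f(r_1) ≡ 0 mod 23^2.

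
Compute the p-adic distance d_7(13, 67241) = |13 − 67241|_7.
d_7(13, 67241) = 1/16807

Step 1 — x − y = 13 − 67241 = -67228. Step 2 — v_7(-67228) = 5 (factor: -67228 = −(7^5 · 4); the sign does not affect v_p). Step 3 — |x − y|_7 = 7^{-5} = 1/16807.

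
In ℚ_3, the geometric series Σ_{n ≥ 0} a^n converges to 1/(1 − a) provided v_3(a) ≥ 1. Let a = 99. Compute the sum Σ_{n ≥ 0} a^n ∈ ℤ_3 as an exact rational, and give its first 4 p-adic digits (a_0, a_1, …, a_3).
Σ a^n = 1/(1 − a) = -1/98;  first 4 digits = (1, 0, 2, 0)

v_3(a) = 2 ≥ 1, so the series converges in ℤ_3 to 1/(1 − a) = 1/(1 − 99) = -1/98. Expand this rational in ℤ_3: compute digits iteratively via d_i = x_i mod 3, x_{i+1} = (x_i − d_i)/3. The first 4 digits are (1, 0, 2, 0).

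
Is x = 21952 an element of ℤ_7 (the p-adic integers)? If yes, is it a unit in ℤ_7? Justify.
x ∈ ℤ_7 but not a unit; v_7(x) = 3 > 0

ℤ_7 = {x ∈ ℚ_7 : v_7(x) ≥ 0} and ℤ_7^× = {x ∈ ℤ_7 : v_7(x) = 0}. Here v_7(21952) = v_7(num) − v_7(den) = 3; compare against these criteria.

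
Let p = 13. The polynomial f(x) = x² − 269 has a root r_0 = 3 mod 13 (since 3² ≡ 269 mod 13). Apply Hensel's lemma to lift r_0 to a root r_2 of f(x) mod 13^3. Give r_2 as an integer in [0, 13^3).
r_2 = 1849 (mod 2197)

Hensel's recurrence: r_{i+1} = r_i − f(r_i)·(f′(r_i))^{-1} mod 13^{i+2}, with f′(x) = 2x. Iterate:
  r_0 = 3 (mod 13)
  r_1 = 159 (mod 169)
  r_2 = 1849 (mod 2197)
Final: r_2 = 1849, and one checks f(r_2) ≡ 0 mod 13^3.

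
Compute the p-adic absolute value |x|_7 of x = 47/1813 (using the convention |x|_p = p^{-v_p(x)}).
|47/1813|_7 = 49

Step 1 — compute v_7(x) by factoring powers of 7 out of the numerator and denominator: v_7(47/1813) = -2. Step 2 — apply |x|_p = p^{-v_p(x)} = 7^{2} = 49.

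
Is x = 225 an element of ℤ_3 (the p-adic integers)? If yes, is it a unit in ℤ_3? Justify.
x ∈ ℤ_3 but not a unit; v_3(x) = 2 > 0

ℤ_3 = {x ∈ ℚ_3 : v_3(x) ≥ 0} and ℤ_3^× = {x ∈ ℤ_3 : v_3(x) = 0}. Here v_3(225) = v_3(num) − v_3(den) = 2; compare against these criteria.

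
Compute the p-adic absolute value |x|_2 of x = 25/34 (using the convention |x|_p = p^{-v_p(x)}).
|25/34|_2 = 2

Step 1 — compute v_2(x) by factoring powers of 2 out of the numerator and denominator: v_2(25/34) = -1. Step 2 — apply |x|_p = p^{-v_p(x)} = 2^{1} = 2.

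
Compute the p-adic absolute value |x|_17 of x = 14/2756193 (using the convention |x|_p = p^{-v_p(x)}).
|14/2756193|_17 = 83521

Step 1 — compute v_17(x) by factoring powers of 17 out of the numerator and denominator: v_17(14/2756193) = -4. Step 2 — apply |x|_p = p^{-v_p(x)} = 17^{4} = 83521.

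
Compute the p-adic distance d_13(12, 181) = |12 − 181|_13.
d_13(12, 181) = 1/169

Step 1 — x − y = 12 − 181 = -169. Step 2 — v_13(-169) = 2 (factor: -169 = −(13^2 · 1); the sign does not affect v_p). Step 3 — |x − y|_13 = 13^{-2} = 1/169.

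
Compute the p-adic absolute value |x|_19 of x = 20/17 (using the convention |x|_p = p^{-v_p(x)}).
|20/17|_19 = 1

Step 1 — compute v_19(x) by factoring powers of 19 out of the numerator and denominator: v_19(20/17) = 0. Step 2 — apply |x|_p = p^{-v_p(x)} = 19^{0} = 1.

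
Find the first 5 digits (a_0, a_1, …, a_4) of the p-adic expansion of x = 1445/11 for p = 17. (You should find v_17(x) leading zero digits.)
(a_0, …, a_4) = (0, 0, 2, 3, 6)

v_17(1445/11) = 2, so a_0 = ... = a_1 = 0. Factor out: x = 17^2 · u with u = 5/11 a unit in ℤ_17. Expand u iteratively via a_{v+i} = u_i mod 17, u_{i+1} = (u_i − a_{v+i})/17:
  u_0 = 5/11;  a_2 = 2;  u_1 = (u_0 − 2)/17 = -1/11
  u_1 = -1/11;  a_3 = 3;  u_2 = (u_1 − 3)/17 = -2/11
  u_2 = -2/11;  a_4 = 6;  u_3 = (u_2 − 6)/17 = -4/11
Digits: (0, 0, 2, 3, 6).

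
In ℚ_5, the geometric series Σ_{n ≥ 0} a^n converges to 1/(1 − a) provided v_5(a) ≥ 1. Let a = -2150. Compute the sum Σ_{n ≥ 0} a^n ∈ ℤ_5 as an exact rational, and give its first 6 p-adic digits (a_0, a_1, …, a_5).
Σ a^n = 1/(1 − a) = 1/2151;  first 6 digits = (1, 0, 4, 2, 2, 3)

v_5(a) = 2 ≥ 1, so the series converges in ℤ_5 to 1/(1 − a) = 1/(1 − (-2150)) = 1/2151. Expand this rational in ℤ_5: compute digits iteratively via d_i = x_i mod 5, x_{i+1} = (x_i − d_i)/5. The first 6 digits are (1, 0, 4, 2, 2, 3).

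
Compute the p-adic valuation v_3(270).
v_3(270) = 3

v_3(n) is the largest exponent k such that 3^k divides n. Factor out: 270 = 3^3 · 10. (Sign doesn't affect v_p.) So v_3(270) = 3.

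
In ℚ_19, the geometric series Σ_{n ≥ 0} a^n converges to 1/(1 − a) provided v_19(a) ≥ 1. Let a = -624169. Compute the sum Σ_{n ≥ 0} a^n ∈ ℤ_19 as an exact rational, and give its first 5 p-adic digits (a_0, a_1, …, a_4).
Σ a^n = 1/(1 − a) = 1/624170;  first 5 digits = (1, 0, 0, 4, 14)

v_19(a) = 3 ≥ 1, so the series converges in ℤ_19 to 1/(1 − a) = 1/(1 − (-624169)) = 1/624170. Expand this rational in ℤ_19: compute digits iteratively via d_i = x_i mod 19, x_{i+1} = (x_i − d_i)/19. The first 5 digits are (1, 0, 0, 4, 14).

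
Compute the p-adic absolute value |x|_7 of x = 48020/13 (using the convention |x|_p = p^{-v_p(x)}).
|48020/13|_7 = 1/2401

Step 1 — compute v_7(x) by factoring powers of 7 out of the numerator and denominator: v_7(48020/13) = 4. Step 2 — apply |x|_p = p^{-v_p(x)} = 7^{-4} = 1/2401.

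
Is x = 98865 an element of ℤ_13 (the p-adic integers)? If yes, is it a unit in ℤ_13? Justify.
x ∈ ℤ_13 but not a unit; v_13(x) = 3 > 0

ℤ_13 = {x ∈ ℚ_13 : v_13(x) ≥ 0} and ℤ_13^× = {x ∈ ℤ_13 : v_13(x) = 0}. Here v_13(98865) = v_13(num) − v_13(den) = 3; compare against these criteria.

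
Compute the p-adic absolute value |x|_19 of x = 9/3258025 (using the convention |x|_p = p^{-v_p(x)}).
|9/3258025|_19 = 130321

Step 1 — compute v_19(x) by factoring powers of 19 out of the numerator and denominator: v_19(9/3258025) = -4. Step 2 — apply |x|_p = p^{-v_p(x)} = 19^{4} = 130321.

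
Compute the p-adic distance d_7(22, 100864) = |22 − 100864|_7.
d_7(22, 100864) = 1/16807

Step 1 — x − y = 22 − 100864 = -100842. Step 2 — v_7(-100842) = 5 (factor: -100842 = −(7^5 · 6); the sign does not affect v_p). Step 3 — |x − y|_7 = 7^{-5} = 1/16807.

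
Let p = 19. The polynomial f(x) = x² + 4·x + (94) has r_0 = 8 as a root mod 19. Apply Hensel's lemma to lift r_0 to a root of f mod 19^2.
r_1 = 179 (mod 361)

Hensel: r_{i+1} = r_i − f(r_i)·(f′(r_i))^{-1} mod 19^{i+2}, f′(x) = 2x + 4. Iterate:
  r_0 = 8 (mod 19)
  r_1 = 179 (mod 361)
Final: r = 179 satisfies f(r) ≡ 0 mod 19^2.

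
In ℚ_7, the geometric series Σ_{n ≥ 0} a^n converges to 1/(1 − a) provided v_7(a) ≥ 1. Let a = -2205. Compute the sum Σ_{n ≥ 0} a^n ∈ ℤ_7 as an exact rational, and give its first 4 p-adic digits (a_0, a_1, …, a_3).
Σ a^n = 1/(1 − a) = 1/2206;  first 4 digits = (1, 0, 4, 0)

v_7(a) = 2 ≥ 1, so the series converges in ℤ_7 to 1/(1 − a) = 1/(1 − (-2205)) = 1/2206. Expand this rational in ℤ_7: compute digits iteratively via d_i = x_i mod 7, x_{i+1} = (x_i − d_i)/7. The first 4 digits are (1, 0, 4, 0).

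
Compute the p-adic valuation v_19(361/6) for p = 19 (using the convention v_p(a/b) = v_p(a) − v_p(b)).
v_19(361/6) = 2

Factor powers of 19 from the numerator and denominator of the reduced fraction: 361 = 19^2 · 1 and 6 = 19^0 · 6. Apply v_p(a/b) = v_p(a) − v_p(b): v_19(361/6) = 2 − 0 = 2.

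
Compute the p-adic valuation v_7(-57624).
v_7(-57624) = 4

v_7(n) is the largest exponent k such that 7^k divides n. Factor out: -57624 = -7^4 · 24. (Sign doesn't affect v_p.) So v_7(-57624) = 4.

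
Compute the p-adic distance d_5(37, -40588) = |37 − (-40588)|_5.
d_5(37, -40588) = 1/3125

Step 1 — x − y = 37 − (-40588) = 40625. Step 2 — v_5(40625) = 5 (factor: 40625 = (5^5 · 13); the sign does not affect v_p). Step 3 — |x − y|_5 = 5^{-5} = 1/3125.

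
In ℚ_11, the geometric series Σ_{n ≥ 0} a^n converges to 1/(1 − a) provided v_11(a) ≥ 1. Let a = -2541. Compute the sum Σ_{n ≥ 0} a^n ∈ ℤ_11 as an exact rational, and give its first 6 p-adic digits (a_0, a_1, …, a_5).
Σ a^n = 1/(1 − a) = 1/2542;  first 6 digits = (1, 0, 1, 9, 0, 7)

v_11(a) = 2 ≥ 1, so the series converges in ℤ_11 to 1/(1 − a) = 1/(1 − (-2541)) = 1/2542. Expand this rational in ℤ_11: compute digits iteratively via d_i = x_i mod 11, x_{i+1} = (x_i − d_i)/11. The first 6 digits are (1, 0, 1, 9, 0, 7).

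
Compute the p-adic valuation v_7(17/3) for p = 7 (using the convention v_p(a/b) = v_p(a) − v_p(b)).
v_7(17/3) = 0

Factor powers of 7 from the numerator and denominator of the reduced fraction: 17 = 7^0 · 17 and 3 = 7^0 · 3. Apply v_p(a/b) = v_p(a) − v_p(b): v_7(17/3) = 0 − 0 = 0.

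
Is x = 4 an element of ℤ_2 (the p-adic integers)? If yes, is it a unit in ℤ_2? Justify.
x ∈ ℤ_2 but not a unit; v_2(x) = 2 > 0

ℤ_2 = {x ∈ ℚ_2 : v_2(x) ≥ 0} and ℤ_2^× = {x ∈ ℤ_2 : v_2(x) = 0}. Here v_2(4) = v_2(num) − v_2(den) = 2; compare against these criteria.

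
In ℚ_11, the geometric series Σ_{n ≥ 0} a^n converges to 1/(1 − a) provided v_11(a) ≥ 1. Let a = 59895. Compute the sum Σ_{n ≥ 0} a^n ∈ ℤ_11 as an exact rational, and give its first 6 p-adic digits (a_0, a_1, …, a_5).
Σ a^n = 1/(1 − a) = -1/59894;  first 6 digits = (1, 0, 0, 1, 4, 0)

v_11(a) = 3 ≥ 1, so the series converges in ℤ_11 to 1/(1 − a) = 1/(1 − 59895) = -1/59894. Expand this rational in ℤ_11: compute digits iteratively via d_i = x_i mod 11, x_{i+1} = (x_i − d_i)/11. The first 6 digits are (1, 0, 0, 1, 4, 0).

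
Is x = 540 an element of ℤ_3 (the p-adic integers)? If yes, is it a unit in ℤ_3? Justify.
x ∈ ℤ_3 but not a unit; v_3(x) = 3 > 0

ℤ_3 = {x ∈ ℚ_3 : v_3(x) ≥ 0} and ℤ_3^× = {x ∈ ℤ_3 : v_3(x) = 0}. Here v_3(540) = v_3(num) − v_3(den) = 3; compare against these criteria.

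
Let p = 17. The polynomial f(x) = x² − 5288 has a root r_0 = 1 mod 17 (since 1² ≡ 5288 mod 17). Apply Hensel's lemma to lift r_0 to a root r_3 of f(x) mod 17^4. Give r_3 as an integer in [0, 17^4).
r_3 = 39203 (mod 83521)

Hensel's recurrence: r_{i+1} = r_i − f(r_i)·(f′(r_i))^{-1} mod 17^{i+2}, with f′(x) = 2x. Iterate:
  r_0 = 1 (mod 17)
  r_1 = 188 (mod 289)
  r_2 = 4812 (mod 4913)
  r_3 = 39203 (mod 83521)
Final: r_3 = 39203, and one checks f(r_3) ≡ 0 mod 17^4.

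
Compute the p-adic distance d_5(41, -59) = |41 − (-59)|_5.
d_5(41, -59) = 1/25

Step 1 — x − y = 41 − (-59) = 100. Step 2 — v_5(100) = 2 (factor: 100 = (5^2 · 4); the sign does not affect v_p). Step 3 — |x − y|_5 = 5^{-2} = 1/25.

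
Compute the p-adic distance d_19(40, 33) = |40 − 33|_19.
d_19(40, 33) = 1

Step 1 — x − y = 40 − 33 = 7. Step 2 — v_19(7) = 0 (factor: 7 = (19^0 · 7); the sign does not affect v_p). Step 3 — |x − y|_19 = 19^{0} = 1.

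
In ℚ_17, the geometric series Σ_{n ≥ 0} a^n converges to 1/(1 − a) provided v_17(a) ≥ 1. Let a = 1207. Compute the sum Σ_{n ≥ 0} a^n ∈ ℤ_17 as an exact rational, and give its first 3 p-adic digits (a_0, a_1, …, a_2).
Σ a^n = 1/(1 − a) = -1/1206;  first 3 digits = (1, 3, 13)

v_17(a) = 1 ≥ 1, so the series converges in ℤ_17 to 1/(1 − a) = 1/(1 − 1207) = -1/1206. Expand this rational in ℤ_17: compute digits iteratively via d_i = x_i mod 17, x_{i+1} = (x_i − d_i)/17. The first 3 digits are (1, 3, 13).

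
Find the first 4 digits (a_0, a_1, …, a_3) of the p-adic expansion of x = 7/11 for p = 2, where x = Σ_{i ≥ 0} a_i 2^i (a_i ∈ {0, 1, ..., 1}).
(a_0, …, a_3) = (1, 0, 1, 0)

v_2(7/11) = 0 (numerator and denominator both coprime to 2), so x ∈ ℤ_2^×. Compute digits iteratively via a_i = x_i mod 2, x_{i+1} = (x_i − a_i)/2, with x_0 = x:
  x_0 = 7/11;  a_0 = 1;  x_1 = (x_0 − 1)/2 = -2/11
  x_1 = -2/11;  a_1 = 0;  x_2 = (x_1 − 0)/2 = -1/11
  x_2 = -1/11;  a_2 = 1;  x_3 = (x_2 − 1)/2 = -6/11
  x_3 = -6/11;  a_3 = 0;  x_4 = (x_3 − 0)/2 = -3/11
Digits: (1, 0, 1, 0).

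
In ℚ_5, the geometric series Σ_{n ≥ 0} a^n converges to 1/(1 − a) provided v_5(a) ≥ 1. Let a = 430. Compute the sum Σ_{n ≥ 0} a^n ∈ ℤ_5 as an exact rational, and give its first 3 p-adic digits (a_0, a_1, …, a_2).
Σ a^n = 1/(1 − a) = -1/429;  first 3 digits = (1, 1, 3)

v_5(a) = 1 ≥ 1, so the series converges in ℤ_5 to 1/(1 − a) = 1/(1 − 430) = -1/429. Expand this rational in ℤ_5: compute digits iteratively via d_i = x_i mod 5, x_{i+1} = (x_i − d_i)/5. The first 3 digits are (1, 1, 3).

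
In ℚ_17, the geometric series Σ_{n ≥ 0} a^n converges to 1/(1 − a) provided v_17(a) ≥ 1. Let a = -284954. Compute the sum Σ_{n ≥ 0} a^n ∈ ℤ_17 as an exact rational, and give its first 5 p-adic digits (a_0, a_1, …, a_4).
Σ a^n = 1/(1 − a) = 1/284955;  first 5 digits = (1, 0, 0, 10, 13)

v_17(a) = 3 ≥ 1, so the series converges in ℤ_17 to 1/(1 − a) = 1/(1 − (-284954)) = 1/284955. Expand this rational in ℤ_17: compute digits iteratively via d_i = x_i mod 17, x_{i+1} = (x_i − d_i)/17. The first 5 digits are (1, 0, 0, 10, 13).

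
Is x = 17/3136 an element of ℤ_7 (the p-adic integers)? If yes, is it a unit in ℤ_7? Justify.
x ∉ ℤ_7 (v_7(x) = -2 < 0)

ℤ_7 = {x ∈ ℚ_7 : v_7(x) ≥ 0} and ℤ_7^× = {x ∈ ℤ_7 : v_7(x) = 0}. Here v_7(17/3136) = v_7(num) − v_7(den) = -2; compare against these criteria.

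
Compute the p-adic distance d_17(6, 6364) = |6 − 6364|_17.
d_17(6, 6364) = 1/289

Step 1 — x − y = 6 − 6364 = -6358. Step 2 — v_17(-6358) = 2 (factor: -6358 = −(17^2 · 22); the sign does not affect v_p). Step 3 — |x − y|_17 = 17^{-2} = 1/289.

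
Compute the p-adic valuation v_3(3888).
v_3(3888) = 5

v_3(n) is the largest exponent k such that 3^k divides n. Factor out: 3888 = 3^5 · 16. (Sign doesn't affect v_p.) So v_3(3888) = 5.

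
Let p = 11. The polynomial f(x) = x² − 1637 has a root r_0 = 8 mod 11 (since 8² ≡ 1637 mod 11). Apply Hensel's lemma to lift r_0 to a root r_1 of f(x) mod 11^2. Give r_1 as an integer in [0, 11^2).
r_1 = 8 (mod 121)

Hensel's recurrence: r_{i+1} = r_i − f(r_i)·(f′(r_i))^{-1} mod 11^{i+2}, with f′(x) = 2x. Iterate:
  r_0 = 8 (mod 11)
  r_1 = 8 (mod 121)
Final: r_1 = 8, and one checks f(r_1) ≡ 0 mod 11^2.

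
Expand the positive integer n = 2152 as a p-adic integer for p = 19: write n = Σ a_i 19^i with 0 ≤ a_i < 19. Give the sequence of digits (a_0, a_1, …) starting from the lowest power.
(a_0, a_1, …) = (5, 18, 5)

Repeated division by 19 gives the digits low-to-high: 2152 = 5 + 18·19^1 + 5·19^2. Digit sequence: (5, 18, 5).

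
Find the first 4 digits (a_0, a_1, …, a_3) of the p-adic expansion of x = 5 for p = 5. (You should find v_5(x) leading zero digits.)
(a_0, …, a_3) = (0, 1, 0, 0)

v_5(5) = 1, so a_0 = ... = a_0 = 0. Factor out: x = 5^1 · u with u = 1 a unit in ℤ_5. Expand u iteratively via a_{v+i} = u_i mod 5, u_{i+1} = (u_i − a_{v+i})/5:
  u_0 = 1;  a_1 = 1;  u_1 = (u_0 − 1)/5 = 0
  u_1 = 0;  a_2 = 0;  u_2 = (u_1 − 0)/5 = 0
  u_2 = 0;  a_3 = 0;  u_3 = (u_2 − 0)/5 = 0
Digits: (0, 1, 0, 0).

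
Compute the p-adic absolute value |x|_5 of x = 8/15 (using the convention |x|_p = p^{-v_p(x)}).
|8/15|_5 = 5

Step 1 — compute v_5(x) by factoring powers of 5 out of the numerator and denominator: v_5(8/15) = -1. Step 2 — apply |x|_p = p^{-v_p(x)} = 5^{1} = 5.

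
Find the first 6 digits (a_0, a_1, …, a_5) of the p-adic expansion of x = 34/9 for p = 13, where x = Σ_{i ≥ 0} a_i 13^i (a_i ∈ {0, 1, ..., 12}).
(a_0, …, a_5) = (11, 11, 2, 7, 11, 2)

v_13(34/9) = 0 (numerator and denominator both coprime to 13), so x ∈ ℤ_13^×. Compute digits iteratively via a_i = x_i mod 13, x_{i+1} = (x_i − a_i)/13, with x_0 = x:
  x_0 = 34/9;  a_0 = 11;  x_1 = (x_0 − 11)/13 = -5/9
  x_1 = -5/9;  a_1 = 11;  x_2 = (x_1 − 11)/13 = -8/9
  x_2 = -8/9;  a_2 = 2;  x_3 = (x_2 − 2)/13 = -2/9
  x_3 = -2/9;  a_3 = 7;  x_4 = (x_3 − 7)/13 = -5/9
  x_4 = -5/9;  a_4 = 11;  x_5 = (x_4 − 11)/13 = -8/9
  x_5 = -8/9;  a_5 = 2;  x_6 = (x_5 − 2)/13 = -2/9
Digits: (11, 11, 2, 7, 11, 2).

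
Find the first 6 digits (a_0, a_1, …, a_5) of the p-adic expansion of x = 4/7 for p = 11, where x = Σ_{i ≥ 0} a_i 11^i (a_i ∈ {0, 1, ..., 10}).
(a_0, …, a_5) = (10, 7, 4, 9, 7, 4)

v_11(4/7) = 0 (numerator and denominator both coprime to 11), so x ∈ ℤ_11^×. Compute digits iteratively via a_i = x_i mod 11, x_{i+1} = (x_i − a_i)/11, with x_0 = x:
  x_0 = 4/7;  a_0 = 10;  x_1 = (x_0 − 10)/11 = -6/7
  x_1 = -6/7;  a_1 = 7;  x_2 = (x_1 − 7)/11 = -5/7
  x_2 = -5/7;  a_2 = 4;  x_3 = (x_2 − 4)/11 = -3/7
  x_3 = -3/7;  a_3 = 9;  x_4 = (x_3 − 9)/11 = -6/7
  x_4 = -6/7;  a_4 = 7;  x_5 = (x_4 − 7)/11 = -5/7
  x_5 = -5/7;  a_5 = 4;  x_6 = (x_5 − 4)/11 = -3/7
Digits: (10, 7, 4, 9, 7, 4).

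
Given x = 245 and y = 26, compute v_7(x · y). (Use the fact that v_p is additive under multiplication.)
v_7(6370) = 2

v_p(x) = 2 (factor: 245 = 7^2 · 5); v_p(y) = 0 (factor: 26 = 7^0 · 26). Additivity: v_p(xy) = v_p(x) + v_p(y) = 2 + 0 = 2. (Direct check: xy = 6370 = 7^2 · (130).)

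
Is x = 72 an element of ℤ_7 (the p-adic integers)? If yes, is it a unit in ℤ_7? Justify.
x ∈ ℤ_7^× (unit); v_7(x) = 0

ℤ_7 = {x ∈ ℚ_7 : v_7(x) ≥ 0} and ℤ_7^× = {x ∈ ℤ_7 : v_7(x) = 0}. Here v_7(72) = v_7(num) − v_7(den) = 0; compare against these criteria.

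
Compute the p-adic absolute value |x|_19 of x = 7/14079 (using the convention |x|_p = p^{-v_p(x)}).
|7/14079|_19 = 361

Step 1 — compute v_19(x) by factoring powers of 19 out of the numerator and denominator: v_19(7/14079) = -2. Step 2 — apply |x|_p = p^{-v_p(x)} = 19^{2} = 361.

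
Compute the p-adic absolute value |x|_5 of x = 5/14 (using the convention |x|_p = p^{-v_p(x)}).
|5/14|_5 = 1/5

Step 1 — compute v_5(x) by factoring powers of 5 out of the numerator and denominator: v_5(5/14) = 1. Step 2 — apply |x|_p = p^{-v_p(x)} = 5^{-1} = 1/5.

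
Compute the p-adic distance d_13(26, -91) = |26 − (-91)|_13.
d_13(26, -91) = 1/13

Step 1 — x − y = 26 − (-91) = 117. Step 2 — v_13(117) = 1 (factor: 117 = (13^1 · 9); the sign does not affect v_p). Step 3 — |x − y|_13 = 13^{-1} = 1/13.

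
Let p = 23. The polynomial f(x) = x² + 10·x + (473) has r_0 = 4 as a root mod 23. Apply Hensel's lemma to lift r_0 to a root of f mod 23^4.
r_3 = 202082 (mod 279841)

Hensel: r_{i+1} = r_i − f(r_i)·(f′(r_i))^{-1} mod 23^{i+2}, f′(x) = 2x + 10. Iterate:
  r_0 = 4 (mod 23)
  r_1 = 4 (mod 529)
  r_2 = 7410 (mod 12167)
  r_3 = 202082 (mod 279841)
Final: r = 202082 satisfies f(r) ≡ 0 mod 23^4.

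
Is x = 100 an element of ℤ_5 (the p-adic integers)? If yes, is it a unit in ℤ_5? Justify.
x ∈ ℤ_5 but not a unit; v_5(x) = 2 > 0

ℤ_5 = {x ∈ ℚ_5 : v_5(x) ≥ 0} and ℤ_5^× = {x ∈ ℤ_5 : v_5(x) = 0}. Here v_5(100) = v_5(num) − v_5(den) = 2; compare against these criteria.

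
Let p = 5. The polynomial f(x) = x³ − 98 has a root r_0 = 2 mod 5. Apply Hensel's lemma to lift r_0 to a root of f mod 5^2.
r_1 = 22 (mod 25)

Hensel: r_{i+1} = r_i − f(r_i)/f′(r_i) mod 5^{i+2}, where f′(x) = 3x². Iterate:
  r_0 = 2 (mod 5)
  r_1 = 22 (mod 25)
Final: r = 22 with f(r) ≡ 0 mod 5^2.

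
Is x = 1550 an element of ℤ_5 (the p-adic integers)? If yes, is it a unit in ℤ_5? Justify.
x ∈ ℤ_5 but not a unit; v_5(x) = 2 > 0

ℤ_5 = {x ∈ ℚ_5 : v_5(x) ≥ 0} and ℤ_5^× = {x ∈ ℤ_5 : v_5(x) = 0}. Here v_5(1550) = v_5(num) − v_5(den) = 2; compare against these criteria.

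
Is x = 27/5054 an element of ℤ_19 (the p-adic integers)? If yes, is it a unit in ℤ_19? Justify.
x ∉ ℤ_19 (v_19(x) = -2 < 0)

ℤ_19 = {x ∈ ℚ_19 : v_19(x) ≥ 0} and ℤ_19^× = {x ∈ ℤ_19 : v_19(x) = 0}. Here v_19(27/5054) = v_19(num) − v_19(den) = -2; compare against these criteria.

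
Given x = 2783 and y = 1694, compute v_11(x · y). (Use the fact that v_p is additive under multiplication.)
v_11(4714402) = 4

v_p(x) = 2 (factor: 2783 = 11^2 · 23); v_p(y) = 2 (factor: 1694 = 11^2 · 14). Additivity: v_p(xy) = v_p(x) + v_p(y) = 2 + 2 = 4. (Direct check: xy = 4714402 = 11^4 · (322).)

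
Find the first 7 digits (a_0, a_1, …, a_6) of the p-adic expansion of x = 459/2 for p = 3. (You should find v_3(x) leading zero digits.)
(a_0, …, a_6) = (0, 0, 0, 1, 1, 2, 1)

v_3(459/2) = 3, so a_0 = ... = a_2 = 0. Factor out: x = 3^3 · u with u = 17/2 a unit in ℤ_3. Expand u iteratively via a_{v+i} = u_i mod 3, u_{i+1} = (u_i − a_{v+i})/3:
  u_0 = 17/2;  a_3 = 1;  u_1 = (u_0 − 1)/3 = 5/2
  u_1 = 5/2;  a_4 = 1;  u_2 = (u_1 − 1)/3 = 1/2
  u_2 = 1/2;  a_5 = 2;  u_3 = (u_2 − 2)/3 = -1/2
  u_3 = -1/2;  a_6 = 1;  u_4 = (u_3 − 1)/3 = -1/2
Digits: (0, 0, 0, 1, 1, 2, 1).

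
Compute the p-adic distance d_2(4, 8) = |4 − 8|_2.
d_2(4, 8) = 1/4

Step 1 — x − y = 4 − 8 = -4. Step 2 — v_2(-4) = 2 (factor: -4 = −(2^2 · 1); the sign does not affect v_p). Step 3 — |x − y|_2 = 2^{-2} = 1/4.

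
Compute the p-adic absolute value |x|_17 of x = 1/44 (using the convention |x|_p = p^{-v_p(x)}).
|1/44|_17 = 1

Step 1 — compute v_17(x) by factoring powers of 17 out of the numerator and denominator: v_17(1/44) = 0. Step 2 — apply |x|_p = p^{-v_p(x)} = 17^{0} = 1.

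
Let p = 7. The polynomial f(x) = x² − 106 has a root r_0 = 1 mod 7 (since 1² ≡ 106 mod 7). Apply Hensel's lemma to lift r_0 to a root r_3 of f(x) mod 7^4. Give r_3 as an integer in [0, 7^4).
r_3 = 1548 (mod 2401)

Hensel's recurrence: r_{i+1} = r_i − f(r_i)·(f′(r_i))^{-1} mod 7^{i+2}, with f′(x) = 2x. Iterate:
  r_0 = 1 (mod 7)
  r_1 = 29 (mod 49)
  r_2 = 176 (mod 343)
  r_3 = 1548 (mod 2401)
Final: r_3 = 1548, and one checks f(r_3) ≡ 0 mod 7^4.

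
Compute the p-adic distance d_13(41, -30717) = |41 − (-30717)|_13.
d_13(41, -30717) = 1/2197

Step 1 — x − y = 41 − (-30717) = 30758. Step 2 — v_13(30758) = 3 (factor: 30758 = (13^3 · 14); the sign does not affect v_p). Step 3 — |x − y|_13 = 13^{-3} = 1/2197.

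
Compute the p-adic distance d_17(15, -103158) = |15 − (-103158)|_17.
d_17(15, -103158) = 1/4913

Step 1 — x − y = 15 − (-103158) = 103173. Step 2 — v_17(103173) = 3 (factor: 103173 = (17^3 · 21); the sign does not affect v_p). Step 3 — |x − y|_17 = 17^{-3} = 1/4913.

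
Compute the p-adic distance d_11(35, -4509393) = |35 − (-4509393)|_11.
d_11(35, -4509393) = 1/161051

Step 1 — x − y = 35 − (-4509393) = 4509428. Step 2 — v_11(4509428) = 5 (factor: 4509428 = (11^5 · 28); the sign does not affect v_p). Step 3 — |x − y|_11 = 11^{-5} = 1/161051.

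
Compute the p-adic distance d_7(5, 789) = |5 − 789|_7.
d_7(5, 789) = 1/49

Step 1 — x − y = 5 − 789 = -784. Step 2 — v_7(-784) = 2 (factor: -784 = −(7^2 · 16); the sign does not affect v_p). Step 3 — |x − y|_7 = 7^{-2} = 1/49.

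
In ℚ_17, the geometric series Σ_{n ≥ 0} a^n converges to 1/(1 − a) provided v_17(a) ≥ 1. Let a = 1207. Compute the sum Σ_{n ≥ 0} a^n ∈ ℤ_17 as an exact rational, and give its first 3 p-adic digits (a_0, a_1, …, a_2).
Σ a^n = 1/(1 − a) = -1/1206;  first 3 digits = (1, 3, 13)

v_17(a) = 1 ≥ 1, so the series converges in ℤ_17 to 1/(1 − a) = 1/(1 − 1207) = -1/1206. Expand this rational in ℤ_17: compute digits iteratively via d_i = x_i mod 17, x_{i+1} = (x_i − d_i)/17. The first 3 digits are (1, 3, 13).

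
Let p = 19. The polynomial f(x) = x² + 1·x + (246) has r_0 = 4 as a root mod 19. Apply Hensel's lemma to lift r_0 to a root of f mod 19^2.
r_1 = 175 (mod 361)

Hensel: r_{i+1} = r_i − f(r_i)·(f′(r_i))^{-1} mod 19^{i+2}, f′(x) = 2x + 1. Iterate:
  r_0 = 4 (mod 19)
  r_1 = 175 (mod 361)
Final: r = 175 satisfies f(r) ≡ 0 mod 19^2.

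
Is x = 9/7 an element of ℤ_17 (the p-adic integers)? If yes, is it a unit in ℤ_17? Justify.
x ∈ ℤ_17^× (unit); v_17(x) = 0

ℤ_17 = {x ∈ ℚ_17 : v_17(x) ≥ 0} and ℤ_17^× = {x ∈ ℤ_17 : v_17(x) = 0}. Here v_17(9/7) = v_17(num) − v_17(den) = 0; compare against these criteria.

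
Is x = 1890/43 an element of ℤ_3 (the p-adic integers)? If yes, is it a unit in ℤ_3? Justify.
x ∈ ℤ_3 but not a unit; v_3(x) = 3 > 0

ℤ_3 = {x ∈ ℚ_3 : v_3(x) ≥ 0} and ℤ_3^× = {x ∈ ℤ_3 : v_3(x) = 0}. Here v_3(1890/43) = v_3(num) − v_3(den) = 3; compare against these criteria.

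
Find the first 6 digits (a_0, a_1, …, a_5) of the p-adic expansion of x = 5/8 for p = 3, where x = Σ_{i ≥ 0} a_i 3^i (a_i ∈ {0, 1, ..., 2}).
(a_0, …, a_5) = (1, 1, 0, 1, 0, 1)

v_3(5/8) = 0 (numerator and denominator both coprime to 3), so x ∈ ℤ_3^×. Compute digits iteratively via a_i = x_i mod 3, x_{i+1} = (x_i − a_i)/3, with x_0 = x:
  x_0 = 5/8;  a_0 = 1;  x_1 = (x_0 − 1)/3 = -1/8
  x_1 = -1/8;  a_1 = 1;  x_2 = (x_1 − 1)/3 = -3/8
  x_2 = -3/8;  a_2 = 0;  x_3 = (x_2 − 0)/3 = -1/8
  x_3 = -1/8;  a_3 = 1;  x_4 = (x_3 − 1)/3 = -3/8
  x_4 = -3/8;  a_4 = 0;  x_5 = (x_4 − 0)/3 = -1/8
  x_5 = -1/8;  a_5 = 1;  x_6 = (x_5 − 1)/3 = -3/8
Digits: (1, 1, 0, 1, 0, 1).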